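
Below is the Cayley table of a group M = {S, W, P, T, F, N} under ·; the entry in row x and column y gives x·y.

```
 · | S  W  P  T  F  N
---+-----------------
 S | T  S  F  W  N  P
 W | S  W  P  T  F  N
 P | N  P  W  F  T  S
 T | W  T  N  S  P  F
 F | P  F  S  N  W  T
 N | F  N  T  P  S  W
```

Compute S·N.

Read row S, column N: S·N = P.
(Structurally, M here is isomorphic to the symmetric group S_3.)

P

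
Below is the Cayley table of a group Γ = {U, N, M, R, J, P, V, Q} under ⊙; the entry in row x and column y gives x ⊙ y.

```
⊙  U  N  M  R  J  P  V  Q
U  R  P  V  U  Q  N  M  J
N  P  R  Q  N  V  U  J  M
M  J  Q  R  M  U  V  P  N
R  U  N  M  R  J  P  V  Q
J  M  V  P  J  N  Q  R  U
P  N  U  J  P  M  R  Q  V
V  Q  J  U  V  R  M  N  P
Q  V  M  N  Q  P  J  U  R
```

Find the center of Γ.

{N, R}

An element z is central iff its row equals its column in the table.
For P: P ⊙ J = M ≠ Q = J ⊙ P, so P ∉ Z.
Checking each element this way leaves Z(Γ) = {N, R}.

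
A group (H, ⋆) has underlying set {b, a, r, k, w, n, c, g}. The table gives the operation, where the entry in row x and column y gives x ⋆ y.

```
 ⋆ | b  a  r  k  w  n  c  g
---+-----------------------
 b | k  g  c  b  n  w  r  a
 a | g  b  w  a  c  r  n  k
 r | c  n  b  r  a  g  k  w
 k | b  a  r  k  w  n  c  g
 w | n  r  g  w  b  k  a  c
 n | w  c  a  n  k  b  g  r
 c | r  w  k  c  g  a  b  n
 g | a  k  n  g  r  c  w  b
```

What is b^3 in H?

b

b^1 = b
b^2 = b ⋆ b = k
b^3 = k ⋆ b = b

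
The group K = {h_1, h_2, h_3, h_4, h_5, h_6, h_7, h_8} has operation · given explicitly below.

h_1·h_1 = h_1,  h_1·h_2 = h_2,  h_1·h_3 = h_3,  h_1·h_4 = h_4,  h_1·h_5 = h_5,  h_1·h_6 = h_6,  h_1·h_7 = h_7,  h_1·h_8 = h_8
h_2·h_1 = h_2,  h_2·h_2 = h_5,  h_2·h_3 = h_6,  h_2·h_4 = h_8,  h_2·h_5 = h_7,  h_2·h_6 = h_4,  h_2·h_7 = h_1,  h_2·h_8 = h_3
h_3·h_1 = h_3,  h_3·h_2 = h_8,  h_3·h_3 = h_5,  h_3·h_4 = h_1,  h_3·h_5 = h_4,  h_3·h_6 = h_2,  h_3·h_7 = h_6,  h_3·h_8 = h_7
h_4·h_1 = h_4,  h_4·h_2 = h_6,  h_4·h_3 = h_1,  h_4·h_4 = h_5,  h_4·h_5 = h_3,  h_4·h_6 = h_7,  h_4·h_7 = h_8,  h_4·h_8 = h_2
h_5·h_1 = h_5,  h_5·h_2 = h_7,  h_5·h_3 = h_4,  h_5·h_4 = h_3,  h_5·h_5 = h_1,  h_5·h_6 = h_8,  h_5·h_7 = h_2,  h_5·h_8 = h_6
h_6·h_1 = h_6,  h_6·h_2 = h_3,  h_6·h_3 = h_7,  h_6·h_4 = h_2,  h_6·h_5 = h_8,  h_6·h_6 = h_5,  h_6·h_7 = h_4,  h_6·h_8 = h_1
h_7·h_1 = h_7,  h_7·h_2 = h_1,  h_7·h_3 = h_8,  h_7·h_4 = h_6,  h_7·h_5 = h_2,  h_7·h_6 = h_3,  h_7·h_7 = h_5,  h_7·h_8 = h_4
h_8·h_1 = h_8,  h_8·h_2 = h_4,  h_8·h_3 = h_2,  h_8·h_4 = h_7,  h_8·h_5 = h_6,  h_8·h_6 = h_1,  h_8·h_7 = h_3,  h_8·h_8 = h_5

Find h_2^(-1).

h_7

First locate the identity: row h_1 matches the header, so h_1 is the identity.
Scan row h_2 for h_1: h_2·h_7 = h_1. Hence h_2^(-1) = h_7.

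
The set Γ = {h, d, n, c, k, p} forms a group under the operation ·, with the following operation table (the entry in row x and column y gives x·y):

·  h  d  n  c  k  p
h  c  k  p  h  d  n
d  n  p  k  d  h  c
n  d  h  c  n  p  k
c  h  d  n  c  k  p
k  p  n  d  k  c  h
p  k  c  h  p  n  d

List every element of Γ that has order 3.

Identity is c. Compute the order of each non-identity element by repeated multiplication:
  h: h → c  (order 2)
  d: d → p → c  (order 3)
  n: n → c  (order 2)
  k: k → c  (order 2)
  p: p → d → c  (order 3)
Elements of order 3: {d, p}.
(Structurally, Γ here is isomorphic to the symmetric group S_3.)

{d, p}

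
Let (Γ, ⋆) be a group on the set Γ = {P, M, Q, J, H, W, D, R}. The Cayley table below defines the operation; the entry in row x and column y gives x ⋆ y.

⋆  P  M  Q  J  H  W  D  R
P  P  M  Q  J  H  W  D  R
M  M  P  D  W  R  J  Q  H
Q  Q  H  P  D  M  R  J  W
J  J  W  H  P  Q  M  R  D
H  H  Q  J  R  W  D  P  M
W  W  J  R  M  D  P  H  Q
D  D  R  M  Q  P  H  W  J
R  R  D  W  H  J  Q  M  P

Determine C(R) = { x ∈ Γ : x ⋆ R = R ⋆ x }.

{P, Q, R, W}

Compare row R with column R entry by entry.
W ⋆ R = Q = R ⋆ W, so W commutes with R.
M ⋆ R = H but R ⋆ M = D, so M does not.
Collecting the elements that commute with R: C(R) = {P, Q, R, W}.
(Structurally, Γ here is isomorphic to the dihedral group D_4.)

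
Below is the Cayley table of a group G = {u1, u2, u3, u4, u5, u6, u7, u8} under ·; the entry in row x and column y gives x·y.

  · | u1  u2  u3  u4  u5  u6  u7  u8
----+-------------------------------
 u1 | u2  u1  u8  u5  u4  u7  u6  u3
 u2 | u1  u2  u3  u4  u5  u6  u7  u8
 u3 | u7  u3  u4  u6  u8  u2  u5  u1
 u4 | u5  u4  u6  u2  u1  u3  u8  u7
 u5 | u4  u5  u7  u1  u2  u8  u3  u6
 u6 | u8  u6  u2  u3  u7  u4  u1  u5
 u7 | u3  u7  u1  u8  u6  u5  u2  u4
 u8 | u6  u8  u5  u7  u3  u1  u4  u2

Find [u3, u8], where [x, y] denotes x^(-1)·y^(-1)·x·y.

u4

Identity is u2; from the table u3^(-1) = u6 and u8^(-1) = u8.
u6·u8 = u5
u5·u3 = u7
u7·u8 = u4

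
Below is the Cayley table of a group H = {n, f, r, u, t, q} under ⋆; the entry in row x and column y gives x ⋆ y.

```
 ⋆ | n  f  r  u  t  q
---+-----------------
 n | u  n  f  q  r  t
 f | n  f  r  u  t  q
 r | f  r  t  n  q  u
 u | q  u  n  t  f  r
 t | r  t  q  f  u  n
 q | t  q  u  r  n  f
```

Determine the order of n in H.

6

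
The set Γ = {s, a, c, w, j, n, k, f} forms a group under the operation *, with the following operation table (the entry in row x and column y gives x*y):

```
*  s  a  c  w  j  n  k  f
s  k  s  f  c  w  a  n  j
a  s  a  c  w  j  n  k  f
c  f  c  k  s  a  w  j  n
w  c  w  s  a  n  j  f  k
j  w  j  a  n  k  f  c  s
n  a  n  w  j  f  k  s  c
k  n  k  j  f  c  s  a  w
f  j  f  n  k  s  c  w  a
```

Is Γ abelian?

Yes

Check whether the table is symmetric across its main diagonal.
Every entry (row x, col y) equals the entry (row y, col x), so Γ is abelian.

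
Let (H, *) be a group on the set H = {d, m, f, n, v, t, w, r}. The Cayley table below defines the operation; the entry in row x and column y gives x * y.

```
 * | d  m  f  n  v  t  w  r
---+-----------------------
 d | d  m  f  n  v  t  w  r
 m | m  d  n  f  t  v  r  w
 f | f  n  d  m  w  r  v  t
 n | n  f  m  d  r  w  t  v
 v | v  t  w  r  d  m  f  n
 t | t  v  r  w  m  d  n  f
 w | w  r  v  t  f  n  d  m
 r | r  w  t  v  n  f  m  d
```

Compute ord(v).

The identity element is d (its row matches the header).
v^1 = v
v^2 = v * v = d
The first power of v equal to the identity is v^2, so ord(v) = 2.

2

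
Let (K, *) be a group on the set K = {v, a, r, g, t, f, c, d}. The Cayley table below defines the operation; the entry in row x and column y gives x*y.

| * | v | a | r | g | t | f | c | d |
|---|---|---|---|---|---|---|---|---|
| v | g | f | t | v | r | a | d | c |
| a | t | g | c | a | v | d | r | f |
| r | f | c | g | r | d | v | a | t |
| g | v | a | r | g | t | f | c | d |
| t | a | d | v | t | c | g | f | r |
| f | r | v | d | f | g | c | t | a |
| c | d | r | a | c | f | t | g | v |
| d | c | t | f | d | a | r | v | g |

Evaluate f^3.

f^1 = f
f^2 = f*f = c
f^3 = c*f = t
(Structurally, K here is isomorphic to the dihedral group D_4.)

t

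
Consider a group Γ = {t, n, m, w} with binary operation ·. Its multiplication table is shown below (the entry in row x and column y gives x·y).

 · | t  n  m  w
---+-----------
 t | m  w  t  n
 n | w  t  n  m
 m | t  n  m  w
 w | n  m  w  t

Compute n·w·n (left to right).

n·w = m
m·n = n

n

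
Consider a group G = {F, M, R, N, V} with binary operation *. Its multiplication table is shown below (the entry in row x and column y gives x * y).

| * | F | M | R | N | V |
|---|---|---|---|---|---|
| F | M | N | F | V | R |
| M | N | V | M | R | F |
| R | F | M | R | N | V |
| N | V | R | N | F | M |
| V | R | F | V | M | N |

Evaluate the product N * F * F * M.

N * F = V
V * F = R
R * M = M

M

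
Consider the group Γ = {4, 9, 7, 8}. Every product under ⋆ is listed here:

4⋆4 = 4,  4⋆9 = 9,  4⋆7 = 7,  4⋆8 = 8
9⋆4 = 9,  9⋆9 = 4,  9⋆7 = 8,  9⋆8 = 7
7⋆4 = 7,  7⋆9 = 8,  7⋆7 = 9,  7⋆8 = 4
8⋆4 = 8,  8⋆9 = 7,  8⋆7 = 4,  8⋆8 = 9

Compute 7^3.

7^1 = 7
7^2 = 7 ⋆ 7 = 9
7^3 = 9 ⋆ 7 = 8

8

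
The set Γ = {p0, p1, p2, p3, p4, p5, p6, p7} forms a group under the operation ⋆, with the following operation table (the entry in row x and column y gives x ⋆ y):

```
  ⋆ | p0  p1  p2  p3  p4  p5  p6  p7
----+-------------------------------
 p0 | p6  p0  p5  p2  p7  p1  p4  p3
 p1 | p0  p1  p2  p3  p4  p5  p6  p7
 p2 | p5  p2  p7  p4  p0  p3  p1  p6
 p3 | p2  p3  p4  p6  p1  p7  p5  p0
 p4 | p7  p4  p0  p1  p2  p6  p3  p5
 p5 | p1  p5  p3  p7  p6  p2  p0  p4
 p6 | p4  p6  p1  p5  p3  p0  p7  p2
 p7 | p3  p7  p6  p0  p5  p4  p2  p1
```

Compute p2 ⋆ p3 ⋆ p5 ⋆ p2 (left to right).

p1

p2 ⋆ p3 = p4
p4 ⋆ p5 = p6
p6 ⋆ p2 = p1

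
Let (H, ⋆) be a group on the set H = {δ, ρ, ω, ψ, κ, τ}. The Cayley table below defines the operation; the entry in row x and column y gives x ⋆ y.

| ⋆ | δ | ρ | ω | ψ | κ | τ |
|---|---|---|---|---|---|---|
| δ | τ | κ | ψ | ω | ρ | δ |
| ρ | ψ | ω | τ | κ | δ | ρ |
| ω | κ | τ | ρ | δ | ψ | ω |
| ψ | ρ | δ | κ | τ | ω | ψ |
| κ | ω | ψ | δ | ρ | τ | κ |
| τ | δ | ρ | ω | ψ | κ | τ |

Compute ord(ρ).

3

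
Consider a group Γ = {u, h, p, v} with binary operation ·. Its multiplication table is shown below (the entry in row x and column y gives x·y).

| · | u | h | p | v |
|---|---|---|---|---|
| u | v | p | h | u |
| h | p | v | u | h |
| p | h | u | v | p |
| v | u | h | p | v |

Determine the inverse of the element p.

First locate the identity: row v matches the header, so v is the identity.
Scan row p for v: p·p = v. Hence p^(-1) = p.

p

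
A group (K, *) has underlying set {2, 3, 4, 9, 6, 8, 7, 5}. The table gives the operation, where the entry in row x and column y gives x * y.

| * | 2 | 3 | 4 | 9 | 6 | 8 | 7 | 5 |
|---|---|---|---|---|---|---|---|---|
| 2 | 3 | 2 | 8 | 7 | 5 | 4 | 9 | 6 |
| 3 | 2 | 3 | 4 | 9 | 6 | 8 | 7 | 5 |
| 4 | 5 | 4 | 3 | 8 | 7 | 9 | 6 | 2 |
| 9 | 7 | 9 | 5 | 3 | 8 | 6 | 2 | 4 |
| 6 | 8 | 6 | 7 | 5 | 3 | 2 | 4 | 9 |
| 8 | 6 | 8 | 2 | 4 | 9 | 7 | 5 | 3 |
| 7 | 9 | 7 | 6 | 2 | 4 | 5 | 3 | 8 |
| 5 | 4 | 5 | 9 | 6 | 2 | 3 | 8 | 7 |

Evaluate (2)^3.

2

2^1 = 2
2^2 = 2 * 2 = 3
2^3 = 3 * 2 = 2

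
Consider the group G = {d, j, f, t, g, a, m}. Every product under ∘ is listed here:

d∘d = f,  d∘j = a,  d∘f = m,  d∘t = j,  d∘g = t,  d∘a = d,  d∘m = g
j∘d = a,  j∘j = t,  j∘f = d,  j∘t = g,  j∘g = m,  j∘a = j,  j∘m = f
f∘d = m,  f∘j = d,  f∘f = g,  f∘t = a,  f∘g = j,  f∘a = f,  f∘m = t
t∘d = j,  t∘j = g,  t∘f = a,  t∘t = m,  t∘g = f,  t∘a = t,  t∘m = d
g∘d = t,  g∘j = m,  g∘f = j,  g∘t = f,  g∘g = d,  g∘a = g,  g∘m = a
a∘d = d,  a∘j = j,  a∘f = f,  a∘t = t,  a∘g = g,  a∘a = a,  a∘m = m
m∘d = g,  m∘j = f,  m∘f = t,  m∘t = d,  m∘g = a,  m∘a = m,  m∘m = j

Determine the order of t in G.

7

The identity element is a (its row matches the header).
t^1 = t
t^2 = t ∘ t = m
t^3 = m ∘ t = d
t^4 = d ∘ t = j
t^5 = j ∘ t = g
t^6 = g ∘ t = f
t^7 = f ∘ t = a
The first power of t equal to the identity is t^7, so ord(t) = 7.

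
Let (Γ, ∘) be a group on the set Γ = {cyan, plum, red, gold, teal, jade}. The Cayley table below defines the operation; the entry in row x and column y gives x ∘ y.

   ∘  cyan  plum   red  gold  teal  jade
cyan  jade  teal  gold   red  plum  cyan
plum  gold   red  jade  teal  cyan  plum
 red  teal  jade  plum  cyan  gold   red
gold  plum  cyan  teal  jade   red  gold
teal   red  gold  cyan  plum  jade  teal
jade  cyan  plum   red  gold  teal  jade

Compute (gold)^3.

gold

gold^1 = gold
gold^2 = gold ∘ gold = jade
gold^3 = jade ∘ gold = gold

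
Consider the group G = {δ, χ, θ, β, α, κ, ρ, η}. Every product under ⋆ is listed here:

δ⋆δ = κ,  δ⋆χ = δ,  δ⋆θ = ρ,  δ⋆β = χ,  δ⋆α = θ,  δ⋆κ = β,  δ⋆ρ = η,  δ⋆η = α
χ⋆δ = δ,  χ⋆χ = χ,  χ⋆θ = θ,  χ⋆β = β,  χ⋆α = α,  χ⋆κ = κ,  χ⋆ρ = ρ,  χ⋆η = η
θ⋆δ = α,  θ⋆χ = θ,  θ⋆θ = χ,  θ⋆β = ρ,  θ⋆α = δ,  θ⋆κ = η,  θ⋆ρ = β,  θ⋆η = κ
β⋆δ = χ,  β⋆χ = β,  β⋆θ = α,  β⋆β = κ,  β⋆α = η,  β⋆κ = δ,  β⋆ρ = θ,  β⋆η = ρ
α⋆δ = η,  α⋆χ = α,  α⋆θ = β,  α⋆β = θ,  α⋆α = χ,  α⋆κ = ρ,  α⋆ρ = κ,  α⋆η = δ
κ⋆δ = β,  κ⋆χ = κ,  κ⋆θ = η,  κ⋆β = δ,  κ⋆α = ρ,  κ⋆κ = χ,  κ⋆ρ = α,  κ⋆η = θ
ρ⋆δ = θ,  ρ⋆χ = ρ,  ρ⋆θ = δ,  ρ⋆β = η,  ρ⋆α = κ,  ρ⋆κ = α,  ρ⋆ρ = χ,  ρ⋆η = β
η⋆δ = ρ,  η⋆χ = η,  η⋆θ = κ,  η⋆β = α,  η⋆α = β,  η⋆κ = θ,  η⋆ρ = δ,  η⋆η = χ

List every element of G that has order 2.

{α, η, θ, κ, ρ}

Identity is χ. Compute the order of each non-identity element by repeated multiplication:
  δ: δ → κ → β → χ  (order 4)
  θ: θ → χ  (order 2)
  β: β → κ → δ → χ  (order 4)
  α: α → χ  (order 2)
  κ: κ → χ  (order 2)
  ρ: ρ → χ  (order 2)
  η: η → χ  (order 2)
Elements of order 2: {α, η, θ, κ, ρ}.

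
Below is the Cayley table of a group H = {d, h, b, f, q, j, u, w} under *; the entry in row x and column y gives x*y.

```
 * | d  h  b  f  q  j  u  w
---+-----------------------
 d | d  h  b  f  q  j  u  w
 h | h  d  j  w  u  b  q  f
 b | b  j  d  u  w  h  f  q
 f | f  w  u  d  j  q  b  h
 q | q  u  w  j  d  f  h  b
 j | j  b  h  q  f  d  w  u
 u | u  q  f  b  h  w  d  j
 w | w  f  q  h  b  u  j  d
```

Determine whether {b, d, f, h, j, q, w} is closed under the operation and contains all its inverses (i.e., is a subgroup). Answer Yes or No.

No

w*j = u, which is not in {b, d, f, h, j, q, w}.
The subset is not closed under *, so it is not a subgroup.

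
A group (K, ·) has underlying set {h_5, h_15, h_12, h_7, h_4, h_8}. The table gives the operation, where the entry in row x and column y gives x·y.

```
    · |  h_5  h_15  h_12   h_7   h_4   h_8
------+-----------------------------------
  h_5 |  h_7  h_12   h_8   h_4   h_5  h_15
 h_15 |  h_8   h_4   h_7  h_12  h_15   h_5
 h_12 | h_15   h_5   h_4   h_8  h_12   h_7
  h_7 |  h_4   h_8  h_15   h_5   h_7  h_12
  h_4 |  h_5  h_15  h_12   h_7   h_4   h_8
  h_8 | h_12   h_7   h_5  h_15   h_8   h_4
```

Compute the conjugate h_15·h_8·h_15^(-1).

h_12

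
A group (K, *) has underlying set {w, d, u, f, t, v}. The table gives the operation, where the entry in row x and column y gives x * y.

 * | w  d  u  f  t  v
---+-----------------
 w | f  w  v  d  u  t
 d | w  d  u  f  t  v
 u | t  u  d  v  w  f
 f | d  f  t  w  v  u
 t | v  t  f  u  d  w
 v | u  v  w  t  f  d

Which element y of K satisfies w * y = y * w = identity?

f

First locate the identity: row d matches the header, so d is the identity.
Scan row w for d: w * f = d. Hence w^(-1) = f.
(Structurally, K here is isomorphic to the symmetric group S_3.)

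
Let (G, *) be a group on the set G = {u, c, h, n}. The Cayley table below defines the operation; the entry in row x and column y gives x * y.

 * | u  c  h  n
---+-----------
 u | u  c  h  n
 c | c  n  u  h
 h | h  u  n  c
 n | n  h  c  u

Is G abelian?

Yes

Check whether the table is symmetric across its main diagonal.
Every entry (row x, col y) equals the entry (row y, col x), so G is abelian.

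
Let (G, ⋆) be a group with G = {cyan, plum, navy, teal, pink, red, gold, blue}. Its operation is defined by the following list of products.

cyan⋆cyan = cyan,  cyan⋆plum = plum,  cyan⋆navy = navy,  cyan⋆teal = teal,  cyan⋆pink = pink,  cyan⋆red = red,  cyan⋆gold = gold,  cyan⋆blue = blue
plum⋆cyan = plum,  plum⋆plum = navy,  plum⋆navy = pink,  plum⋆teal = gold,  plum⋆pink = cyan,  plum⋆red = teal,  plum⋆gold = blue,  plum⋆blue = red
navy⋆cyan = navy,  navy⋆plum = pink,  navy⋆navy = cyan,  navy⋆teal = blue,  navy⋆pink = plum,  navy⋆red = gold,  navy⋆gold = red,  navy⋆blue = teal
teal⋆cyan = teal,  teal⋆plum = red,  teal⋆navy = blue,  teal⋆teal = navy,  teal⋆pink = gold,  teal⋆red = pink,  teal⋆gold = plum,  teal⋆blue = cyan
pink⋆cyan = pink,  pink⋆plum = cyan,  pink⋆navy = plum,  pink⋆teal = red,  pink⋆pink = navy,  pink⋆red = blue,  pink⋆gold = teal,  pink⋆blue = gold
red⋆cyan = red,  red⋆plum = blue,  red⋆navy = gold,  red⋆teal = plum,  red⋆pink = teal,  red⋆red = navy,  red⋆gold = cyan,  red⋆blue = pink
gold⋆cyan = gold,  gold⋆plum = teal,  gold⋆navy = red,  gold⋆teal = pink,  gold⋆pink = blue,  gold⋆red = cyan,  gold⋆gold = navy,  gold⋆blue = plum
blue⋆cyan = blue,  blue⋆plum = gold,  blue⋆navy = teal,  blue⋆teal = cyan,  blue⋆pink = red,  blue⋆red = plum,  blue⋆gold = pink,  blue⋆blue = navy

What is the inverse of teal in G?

First locate the identity: row cyan matches the header, so cyan is the identity.
Scan row teal for cyan: teal ⋆ blue = cyan. Hence teal^(-1) = blue.

blue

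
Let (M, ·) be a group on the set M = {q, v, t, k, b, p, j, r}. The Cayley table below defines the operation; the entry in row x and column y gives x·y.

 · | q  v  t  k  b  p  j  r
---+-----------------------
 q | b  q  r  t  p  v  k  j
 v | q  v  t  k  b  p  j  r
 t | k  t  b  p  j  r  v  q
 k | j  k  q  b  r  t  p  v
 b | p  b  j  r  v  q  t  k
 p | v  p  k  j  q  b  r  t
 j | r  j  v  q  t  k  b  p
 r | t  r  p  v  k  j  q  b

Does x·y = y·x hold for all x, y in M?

q·k = t but k·q = j.
Since q and k do not commute, M is not abelian.

No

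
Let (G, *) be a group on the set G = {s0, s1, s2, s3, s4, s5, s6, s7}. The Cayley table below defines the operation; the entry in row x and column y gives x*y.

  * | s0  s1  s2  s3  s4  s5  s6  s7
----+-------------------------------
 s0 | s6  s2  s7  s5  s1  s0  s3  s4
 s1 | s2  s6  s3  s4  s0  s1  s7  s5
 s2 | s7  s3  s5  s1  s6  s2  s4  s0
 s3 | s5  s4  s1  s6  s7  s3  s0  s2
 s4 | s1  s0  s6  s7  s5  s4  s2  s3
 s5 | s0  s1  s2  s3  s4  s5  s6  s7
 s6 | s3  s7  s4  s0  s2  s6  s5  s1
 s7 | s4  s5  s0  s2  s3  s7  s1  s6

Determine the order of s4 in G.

The identity element is s5 (its row matches the header).
s4^1 = s4
s4^2 = s4*s4 = s5
The first power of s4 equal to the identity is s4^2, so ord(s4) = 2.

2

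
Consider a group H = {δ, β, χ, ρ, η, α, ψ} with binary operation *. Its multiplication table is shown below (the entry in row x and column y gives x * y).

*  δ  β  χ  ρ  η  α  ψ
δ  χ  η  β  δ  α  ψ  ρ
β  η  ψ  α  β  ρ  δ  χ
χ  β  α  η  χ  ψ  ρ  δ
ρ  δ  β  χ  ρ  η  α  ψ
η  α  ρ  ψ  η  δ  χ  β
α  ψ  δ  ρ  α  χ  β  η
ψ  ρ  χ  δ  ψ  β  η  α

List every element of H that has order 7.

Identity is ρ. Compute the order of each non-identity element by repeated multiplication:
  δ: δ → χ → β → η → α → ψ → ρ  (order 7)
  β: β → ψ → χ → α → δ → η → ρ  (order 7)
  χ: χ → η → ψ → δ → β → α → ρ  (order 7)
  η: η → δ → α → χ → ψ → β → ρ  (order 7)
  α: α → β → δ → ψ → η → χ → ρ  (order 7)
  ψ: ψ → α → η → β → χ → δ → ρ  (order 7)
Elements of order 7: {α, β, δ, η, χ, ψ}.
(Structurally, H here is isomorphic to the cyclic group Z_7.)

{α, β, δ, η, χ, ψ}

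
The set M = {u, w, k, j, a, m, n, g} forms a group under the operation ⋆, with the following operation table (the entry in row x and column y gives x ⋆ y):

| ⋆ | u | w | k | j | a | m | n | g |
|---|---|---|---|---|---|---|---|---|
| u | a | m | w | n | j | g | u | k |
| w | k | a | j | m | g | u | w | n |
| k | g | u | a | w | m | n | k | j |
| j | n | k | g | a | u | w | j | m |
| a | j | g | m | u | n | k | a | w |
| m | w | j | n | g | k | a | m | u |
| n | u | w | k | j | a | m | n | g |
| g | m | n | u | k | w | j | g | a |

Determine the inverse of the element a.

First locate the identity: row n matches the header, so n is the identity.
Scan row a for n: a ⋆ a = n. Hence a^(-1) = a.

a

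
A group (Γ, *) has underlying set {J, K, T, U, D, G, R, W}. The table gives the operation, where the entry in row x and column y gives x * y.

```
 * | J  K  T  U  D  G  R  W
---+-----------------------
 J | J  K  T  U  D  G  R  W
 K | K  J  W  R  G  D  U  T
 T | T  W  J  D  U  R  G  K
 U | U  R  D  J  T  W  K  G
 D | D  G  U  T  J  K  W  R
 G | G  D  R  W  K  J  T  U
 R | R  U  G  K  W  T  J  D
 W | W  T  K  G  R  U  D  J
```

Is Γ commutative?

Check whether the table is symmetric across its main diagonal.
Every entry (row x, col y) equals the entry (row y, col x), so Γ is abelian.
(In fact Γ ≅ the elementary abelian group (Z_2)^3.)

Yes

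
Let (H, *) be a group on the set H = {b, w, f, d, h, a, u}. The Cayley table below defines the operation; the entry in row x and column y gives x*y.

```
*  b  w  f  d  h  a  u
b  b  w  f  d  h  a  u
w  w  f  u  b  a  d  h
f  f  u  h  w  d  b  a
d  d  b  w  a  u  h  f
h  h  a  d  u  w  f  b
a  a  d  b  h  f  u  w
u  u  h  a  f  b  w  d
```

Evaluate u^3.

u^1 = u
u^2 = u*u = d
u^3 = d*u = f

f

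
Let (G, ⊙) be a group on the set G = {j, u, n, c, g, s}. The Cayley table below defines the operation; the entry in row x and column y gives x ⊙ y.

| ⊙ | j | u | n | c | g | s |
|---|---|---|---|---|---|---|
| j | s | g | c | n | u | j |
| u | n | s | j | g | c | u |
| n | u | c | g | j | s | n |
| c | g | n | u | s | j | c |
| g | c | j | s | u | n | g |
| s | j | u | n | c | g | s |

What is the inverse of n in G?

First locate the identity: row s matches the header, so s is the identity.
Scan row n for s: n ⊙ g = s. Hence n^(-1) = g.

g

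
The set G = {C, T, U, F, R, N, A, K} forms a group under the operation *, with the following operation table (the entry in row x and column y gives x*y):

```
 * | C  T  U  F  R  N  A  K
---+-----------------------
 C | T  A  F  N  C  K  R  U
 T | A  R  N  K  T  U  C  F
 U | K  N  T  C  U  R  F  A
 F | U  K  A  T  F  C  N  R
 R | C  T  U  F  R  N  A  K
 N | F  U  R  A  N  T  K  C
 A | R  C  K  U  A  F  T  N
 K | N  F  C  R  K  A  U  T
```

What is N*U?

R

Read row N, column U: N*U = R.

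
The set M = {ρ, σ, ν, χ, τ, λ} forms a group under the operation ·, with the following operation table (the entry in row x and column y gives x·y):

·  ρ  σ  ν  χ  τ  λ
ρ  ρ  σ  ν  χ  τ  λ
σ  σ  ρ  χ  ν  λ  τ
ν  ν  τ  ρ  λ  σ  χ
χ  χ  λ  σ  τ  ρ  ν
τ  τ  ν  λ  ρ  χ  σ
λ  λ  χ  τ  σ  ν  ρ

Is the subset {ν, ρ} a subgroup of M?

Yes

{ν, ρ} contains the identity ρ.
Checking products: every product of two elements of {ν, ρ} (read from the table) lies in {ν, ρ}, so the set is closed.
In a finite group, a nonempty closed subset is a subgroup. So {ν, ρ} ≤ M.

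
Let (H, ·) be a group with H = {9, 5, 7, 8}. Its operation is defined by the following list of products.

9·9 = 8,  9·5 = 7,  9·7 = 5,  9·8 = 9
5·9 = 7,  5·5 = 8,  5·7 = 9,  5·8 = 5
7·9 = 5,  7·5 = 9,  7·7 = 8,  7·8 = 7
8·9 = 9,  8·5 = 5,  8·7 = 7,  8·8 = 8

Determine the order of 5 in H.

2

The identity element is 8 (its row matches the header).
5^1 = 5
5^2 = 5·5 = 8
The first power of 5 equal to the identity is 5^2, so ord(5) = 2.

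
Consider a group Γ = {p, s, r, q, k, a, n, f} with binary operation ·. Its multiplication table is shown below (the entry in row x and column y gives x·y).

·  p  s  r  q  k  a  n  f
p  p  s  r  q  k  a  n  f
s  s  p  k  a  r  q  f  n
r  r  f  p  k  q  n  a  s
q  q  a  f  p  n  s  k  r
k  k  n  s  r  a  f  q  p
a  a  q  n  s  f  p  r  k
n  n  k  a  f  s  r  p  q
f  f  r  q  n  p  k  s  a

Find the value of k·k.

Read row k, column k: k·k = a.

a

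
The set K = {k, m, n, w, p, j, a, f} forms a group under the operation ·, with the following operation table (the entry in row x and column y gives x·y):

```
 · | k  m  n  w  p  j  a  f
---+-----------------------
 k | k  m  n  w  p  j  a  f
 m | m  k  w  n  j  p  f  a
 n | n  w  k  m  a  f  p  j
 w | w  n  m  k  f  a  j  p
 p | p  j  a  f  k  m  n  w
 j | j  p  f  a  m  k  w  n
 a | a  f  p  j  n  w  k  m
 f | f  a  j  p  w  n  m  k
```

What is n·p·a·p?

p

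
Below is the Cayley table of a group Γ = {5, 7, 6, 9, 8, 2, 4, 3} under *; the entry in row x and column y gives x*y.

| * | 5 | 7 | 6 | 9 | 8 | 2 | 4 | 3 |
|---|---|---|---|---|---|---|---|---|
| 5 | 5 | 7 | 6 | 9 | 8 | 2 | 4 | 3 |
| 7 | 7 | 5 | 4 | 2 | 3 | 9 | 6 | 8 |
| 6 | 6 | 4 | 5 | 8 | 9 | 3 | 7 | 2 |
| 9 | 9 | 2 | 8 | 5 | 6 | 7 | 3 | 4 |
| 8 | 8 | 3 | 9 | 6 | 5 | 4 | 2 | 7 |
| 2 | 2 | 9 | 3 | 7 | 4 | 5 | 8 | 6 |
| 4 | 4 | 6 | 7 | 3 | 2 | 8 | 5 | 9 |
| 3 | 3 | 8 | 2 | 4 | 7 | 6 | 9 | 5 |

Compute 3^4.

3^1 = 3
3^2 = 3*3 = 5
3^3 = 5*3 = 3
3^4 = 3*3 = 5

5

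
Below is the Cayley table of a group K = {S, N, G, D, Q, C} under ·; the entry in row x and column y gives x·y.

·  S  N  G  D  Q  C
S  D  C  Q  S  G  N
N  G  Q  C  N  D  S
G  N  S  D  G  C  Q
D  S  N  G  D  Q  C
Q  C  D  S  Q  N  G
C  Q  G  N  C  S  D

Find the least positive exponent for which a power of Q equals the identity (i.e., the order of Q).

3

The identity element is D (its row matches the header).
Q^1 = Q
Q^2 = Q·Q = N
Q^3 = N·Q = D
The first power of Q equal to the identity is Q^3, so ord(Q) = 3.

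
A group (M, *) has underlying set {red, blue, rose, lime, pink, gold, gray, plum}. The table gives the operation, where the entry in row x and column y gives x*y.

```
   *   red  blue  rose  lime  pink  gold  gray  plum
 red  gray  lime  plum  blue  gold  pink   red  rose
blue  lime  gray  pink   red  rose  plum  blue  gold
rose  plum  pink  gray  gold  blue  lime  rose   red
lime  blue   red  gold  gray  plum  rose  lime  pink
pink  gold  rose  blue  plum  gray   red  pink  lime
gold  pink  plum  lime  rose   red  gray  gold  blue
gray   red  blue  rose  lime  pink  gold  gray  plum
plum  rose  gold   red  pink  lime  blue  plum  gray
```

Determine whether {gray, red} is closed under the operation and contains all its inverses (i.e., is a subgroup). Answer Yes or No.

{gray, red} contains the identity gray.
Checking products: every product of two elements of {gray, red} (read from the table) lies in {gray, red}, so the set is closed.
In a finite group, a nonempty closed subset is a subgroup. So {gray, red} ≤ M.

Yes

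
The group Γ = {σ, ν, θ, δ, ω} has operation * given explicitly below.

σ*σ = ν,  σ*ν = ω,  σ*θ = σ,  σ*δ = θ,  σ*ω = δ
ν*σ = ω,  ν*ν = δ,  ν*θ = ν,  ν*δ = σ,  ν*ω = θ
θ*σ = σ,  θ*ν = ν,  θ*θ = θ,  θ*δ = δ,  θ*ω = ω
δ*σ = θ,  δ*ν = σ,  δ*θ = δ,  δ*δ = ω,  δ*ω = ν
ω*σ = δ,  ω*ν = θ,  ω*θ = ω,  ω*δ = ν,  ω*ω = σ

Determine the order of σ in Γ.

The identity element is θ (its row matches the header).
σ^1 = σ
σ^2 = σ * σ = ν
σ^3 = ν * σ = ω
σ^4 = ω * σ = δ
σ^5 = δ * σ = θ
The first power of σ equal to the identity is σ^5, so ord(σ) = 5.

5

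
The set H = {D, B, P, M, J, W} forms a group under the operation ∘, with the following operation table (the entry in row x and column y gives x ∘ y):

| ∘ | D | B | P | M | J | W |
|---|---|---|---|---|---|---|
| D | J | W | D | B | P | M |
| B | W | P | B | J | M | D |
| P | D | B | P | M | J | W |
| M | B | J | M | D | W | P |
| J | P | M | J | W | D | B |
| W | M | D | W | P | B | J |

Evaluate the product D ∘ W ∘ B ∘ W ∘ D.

D ∘ W = M
M ∘ B = J
J ∘ W = B
B ∘ D = W

W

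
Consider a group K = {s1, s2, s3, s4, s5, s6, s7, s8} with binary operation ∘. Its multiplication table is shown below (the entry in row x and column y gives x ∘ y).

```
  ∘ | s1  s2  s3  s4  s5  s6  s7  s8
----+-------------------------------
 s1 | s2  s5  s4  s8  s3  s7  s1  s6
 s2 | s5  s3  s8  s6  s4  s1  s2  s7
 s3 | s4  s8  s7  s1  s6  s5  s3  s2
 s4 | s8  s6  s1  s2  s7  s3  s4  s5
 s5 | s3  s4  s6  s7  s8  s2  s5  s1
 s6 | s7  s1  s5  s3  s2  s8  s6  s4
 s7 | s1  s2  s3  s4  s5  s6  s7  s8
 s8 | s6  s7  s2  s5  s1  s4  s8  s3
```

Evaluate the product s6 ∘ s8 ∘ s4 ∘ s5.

s6 ∘ s8 = s4
s4 ∘ s4 = s2
s2 ∘ s5 = s4

s4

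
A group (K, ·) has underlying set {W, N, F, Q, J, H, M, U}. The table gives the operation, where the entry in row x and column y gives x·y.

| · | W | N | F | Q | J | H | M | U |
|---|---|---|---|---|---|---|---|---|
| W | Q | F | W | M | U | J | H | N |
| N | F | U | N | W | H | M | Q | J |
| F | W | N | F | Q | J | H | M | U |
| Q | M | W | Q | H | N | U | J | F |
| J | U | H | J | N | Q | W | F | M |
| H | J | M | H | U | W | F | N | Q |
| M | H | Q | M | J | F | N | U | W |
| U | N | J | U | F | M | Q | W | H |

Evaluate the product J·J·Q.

H

J·J = Q
Q·Q = H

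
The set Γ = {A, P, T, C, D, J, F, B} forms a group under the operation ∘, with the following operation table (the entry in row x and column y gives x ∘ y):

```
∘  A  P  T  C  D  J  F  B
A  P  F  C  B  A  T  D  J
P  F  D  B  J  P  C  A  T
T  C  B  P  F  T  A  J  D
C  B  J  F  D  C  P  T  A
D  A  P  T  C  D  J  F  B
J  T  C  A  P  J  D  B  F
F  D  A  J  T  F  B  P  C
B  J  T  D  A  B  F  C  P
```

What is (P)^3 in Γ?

P^1 = P
P^2 = P ∘ P = D
P^3 = D ∘ P = P

P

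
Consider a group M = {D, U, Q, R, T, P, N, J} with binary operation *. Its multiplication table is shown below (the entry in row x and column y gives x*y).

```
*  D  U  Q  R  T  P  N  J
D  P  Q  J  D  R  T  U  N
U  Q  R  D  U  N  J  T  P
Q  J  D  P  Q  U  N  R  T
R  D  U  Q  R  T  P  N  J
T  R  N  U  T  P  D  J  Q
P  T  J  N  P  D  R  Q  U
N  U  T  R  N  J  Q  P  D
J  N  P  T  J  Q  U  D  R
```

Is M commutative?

Yes

Check whether the table is symmetric across its main diagonal.
Every entry (row x, col y) equals the entry (row y, col x), so M is abelian.
(In fact M ≅ Z_2 x Z_4.)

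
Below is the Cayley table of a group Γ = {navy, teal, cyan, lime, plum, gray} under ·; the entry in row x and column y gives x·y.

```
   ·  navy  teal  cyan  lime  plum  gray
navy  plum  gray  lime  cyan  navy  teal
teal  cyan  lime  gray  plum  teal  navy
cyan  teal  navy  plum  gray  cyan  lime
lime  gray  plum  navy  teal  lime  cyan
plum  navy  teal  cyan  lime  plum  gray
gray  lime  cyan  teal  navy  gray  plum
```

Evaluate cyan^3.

cyan^1 = cyan
cyan^2 = cyan·cyan = plum
cyan^3 = plum·cyan = cyan

cyan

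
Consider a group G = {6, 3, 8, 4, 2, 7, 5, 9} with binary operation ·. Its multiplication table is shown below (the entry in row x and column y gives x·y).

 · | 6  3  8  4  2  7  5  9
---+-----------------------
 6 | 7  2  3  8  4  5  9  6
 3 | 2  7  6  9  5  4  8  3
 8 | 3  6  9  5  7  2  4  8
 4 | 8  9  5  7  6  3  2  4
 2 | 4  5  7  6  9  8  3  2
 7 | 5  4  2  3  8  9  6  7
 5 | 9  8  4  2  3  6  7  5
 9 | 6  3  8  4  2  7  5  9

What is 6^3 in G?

6^1 = 6
6^2 = 6·6 = 7
6^3 = 7·6 = 5
(Structurally, G here is isomorphic to Z_2 x Z_4.)

5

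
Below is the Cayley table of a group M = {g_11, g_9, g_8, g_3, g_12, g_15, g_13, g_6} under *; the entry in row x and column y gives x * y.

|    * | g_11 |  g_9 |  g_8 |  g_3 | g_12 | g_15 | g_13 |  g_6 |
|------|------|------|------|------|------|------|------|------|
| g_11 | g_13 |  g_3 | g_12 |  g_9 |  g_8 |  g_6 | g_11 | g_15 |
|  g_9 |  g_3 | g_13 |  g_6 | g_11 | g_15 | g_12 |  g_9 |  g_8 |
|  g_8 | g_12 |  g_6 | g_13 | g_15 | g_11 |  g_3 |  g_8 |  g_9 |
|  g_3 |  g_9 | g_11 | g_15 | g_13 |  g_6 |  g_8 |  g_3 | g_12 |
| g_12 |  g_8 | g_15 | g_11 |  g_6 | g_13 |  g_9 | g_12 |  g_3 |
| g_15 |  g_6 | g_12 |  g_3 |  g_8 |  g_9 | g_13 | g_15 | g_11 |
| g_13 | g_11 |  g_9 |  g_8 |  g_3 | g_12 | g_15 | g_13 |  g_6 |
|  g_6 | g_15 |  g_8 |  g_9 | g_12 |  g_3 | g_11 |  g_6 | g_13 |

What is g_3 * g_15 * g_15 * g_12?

g_3 * g_15 = g_8
g_8 * g_15 = g_3
g_3 * g_12 = g_6

g_6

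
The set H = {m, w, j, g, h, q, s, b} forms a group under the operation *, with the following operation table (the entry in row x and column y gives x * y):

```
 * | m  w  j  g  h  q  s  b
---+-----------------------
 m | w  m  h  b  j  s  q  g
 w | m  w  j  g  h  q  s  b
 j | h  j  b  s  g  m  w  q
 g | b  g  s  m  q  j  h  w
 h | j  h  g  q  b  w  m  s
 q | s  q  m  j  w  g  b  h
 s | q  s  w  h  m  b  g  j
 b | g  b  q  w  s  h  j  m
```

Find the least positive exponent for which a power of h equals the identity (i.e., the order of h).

8

The identity element is w (its row matches the header).
h^1 = h
h^2 = h * h = b
h^3 = b * h = s
h^4 = s * h = m
h^5 = m * h = j
h^6 = j * h = g
h^7 = g * h = q
h^8 = q * h = w
The first power of h equal to the identity is h^8, so ord(h) = 8.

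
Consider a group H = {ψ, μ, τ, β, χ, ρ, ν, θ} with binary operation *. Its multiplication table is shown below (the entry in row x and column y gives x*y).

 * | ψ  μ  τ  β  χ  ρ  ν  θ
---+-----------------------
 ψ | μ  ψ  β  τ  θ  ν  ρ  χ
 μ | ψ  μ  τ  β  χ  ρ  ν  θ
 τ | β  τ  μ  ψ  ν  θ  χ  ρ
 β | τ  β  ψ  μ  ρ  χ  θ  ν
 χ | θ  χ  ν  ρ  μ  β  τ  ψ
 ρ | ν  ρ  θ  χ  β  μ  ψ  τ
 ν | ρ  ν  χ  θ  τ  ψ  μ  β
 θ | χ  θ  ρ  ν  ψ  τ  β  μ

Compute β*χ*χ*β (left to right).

β*χ = ρ
ρ*χ = β
β*β = μ
(Structurally, H here is isomorphic to the elementary abelian group (Z_2)^3.)

μ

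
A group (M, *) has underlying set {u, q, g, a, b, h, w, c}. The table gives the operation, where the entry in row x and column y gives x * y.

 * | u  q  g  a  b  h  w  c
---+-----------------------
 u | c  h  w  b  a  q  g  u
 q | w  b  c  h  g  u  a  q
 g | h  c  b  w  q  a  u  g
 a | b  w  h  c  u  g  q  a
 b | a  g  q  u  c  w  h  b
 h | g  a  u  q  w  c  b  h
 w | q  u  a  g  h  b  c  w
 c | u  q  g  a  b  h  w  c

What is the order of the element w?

2

The identity element is c (its row matches the header).
w^1 = w
w^2 = w * w = c
The first power of w equal to the identity is w^2, so ord(w) = 2.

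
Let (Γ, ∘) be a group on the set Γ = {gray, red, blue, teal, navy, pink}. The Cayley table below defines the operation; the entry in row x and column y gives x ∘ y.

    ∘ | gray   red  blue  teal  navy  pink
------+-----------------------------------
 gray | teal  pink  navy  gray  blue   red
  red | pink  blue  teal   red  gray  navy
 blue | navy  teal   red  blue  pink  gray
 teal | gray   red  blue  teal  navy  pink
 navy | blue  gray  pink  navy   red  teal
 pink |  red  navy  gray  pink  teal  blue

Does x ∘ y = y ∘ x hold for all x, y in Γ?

Yes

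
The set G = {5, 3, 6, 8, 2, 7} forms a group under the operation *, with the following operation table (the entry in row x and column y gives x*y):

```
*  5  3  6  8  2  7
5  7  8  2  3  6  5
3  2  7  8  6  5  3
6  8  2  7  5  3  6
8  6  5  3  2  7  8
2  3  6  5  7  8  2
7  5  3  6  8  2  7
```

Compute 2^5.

8

2^1 = 2
2^2 = 2*2 = 8
2^3 = 8*2 = 7
2^4 = 7*2 = 2
2^5 = 2*2 = 8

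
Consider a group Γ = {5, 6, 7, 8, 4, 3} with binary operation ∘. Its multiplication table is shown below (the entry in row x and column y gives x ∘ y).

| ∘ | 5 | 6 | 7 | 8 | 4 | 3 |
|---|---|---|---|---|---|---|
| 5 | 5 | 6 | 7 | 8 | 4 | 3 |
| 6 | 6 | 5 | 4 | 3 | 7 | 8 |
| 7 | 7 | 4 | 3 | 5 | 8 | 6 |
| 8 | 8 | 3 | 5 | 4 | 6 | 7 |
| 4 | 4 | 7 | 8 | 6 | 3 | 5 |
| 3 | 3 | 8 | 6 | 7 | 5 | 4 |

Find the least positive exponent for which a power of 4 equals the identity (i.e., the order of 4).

The identity element is 5 (its row matches the header).
4^1 = 4
4^2 = 4 ∘ 4 = 3
4^3 = 3 ∘ 4 = 5
The first power of 4 equal to the identity is 4^3, so ord(4) = 3.

3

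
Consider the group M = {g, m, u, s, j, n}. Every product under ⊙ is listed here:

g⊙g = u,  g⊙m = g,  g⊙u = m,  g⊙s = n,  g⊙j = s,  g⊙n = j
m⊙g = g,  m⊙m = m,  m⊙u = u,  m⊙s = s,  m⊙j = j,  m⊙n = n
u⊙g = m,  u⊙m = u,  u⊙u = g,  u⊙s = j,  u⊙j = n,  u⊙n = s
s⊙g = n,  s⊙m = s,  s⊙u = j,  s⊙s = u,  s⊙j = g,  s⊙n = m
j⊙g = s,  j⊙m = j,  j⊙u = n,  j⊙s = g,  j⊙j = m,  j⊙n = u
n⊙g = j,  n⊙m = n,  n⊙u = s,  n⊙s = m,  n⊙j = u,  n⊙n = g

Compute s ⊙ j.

Read row s, column j: s ⊙ j = g.

g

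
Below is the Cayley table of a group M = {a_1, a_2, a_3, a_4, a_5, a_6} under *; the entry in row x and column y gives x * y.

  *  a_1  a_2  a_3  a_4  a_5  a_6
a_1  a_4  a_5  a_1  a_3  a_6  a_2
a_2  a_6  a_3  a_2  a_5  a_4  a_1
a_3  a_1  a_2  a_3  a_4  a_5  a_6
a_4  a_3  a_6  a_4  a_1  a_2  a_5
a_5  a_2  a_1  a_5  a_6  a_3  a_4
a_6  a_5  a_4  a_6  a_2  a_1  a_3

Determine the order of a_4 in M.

The identity element is a_3 (its row matches the header).
a_4^1 = a_4
a_4^2 = a_4 * a_4 = a_1
a_4^3 = a_1 * a_4 = a_3
The first power of a_4 equal to the identity is a_4^3, so ord(a_4) = 3.
(Structurally, M here is isomorphic to the symmetric group S_3.)

3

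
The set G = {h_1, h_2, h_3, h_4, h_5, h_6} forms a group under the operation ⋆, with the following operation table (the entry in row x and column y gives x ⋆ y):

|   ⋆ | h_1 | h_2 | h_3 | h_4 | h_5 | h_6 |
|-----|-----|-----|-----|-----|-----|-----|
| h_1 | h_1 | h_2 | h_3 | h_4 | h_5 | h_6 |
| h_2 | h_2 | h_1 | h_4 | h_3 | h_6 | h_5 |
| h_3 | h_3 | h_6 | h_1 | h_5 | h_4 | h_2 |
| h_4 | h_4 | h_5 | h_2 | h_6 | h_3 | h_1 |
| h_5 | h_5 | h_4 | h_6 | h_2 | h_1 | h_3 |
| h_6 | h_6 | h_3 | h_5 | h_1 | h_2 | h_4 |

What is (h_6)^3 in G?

h_6^1 = h_6
h_6^2 = h_6 ⋆ h_6 = h_4
h_6^3 = h_4 ⋆ h_6 = h_1

h_1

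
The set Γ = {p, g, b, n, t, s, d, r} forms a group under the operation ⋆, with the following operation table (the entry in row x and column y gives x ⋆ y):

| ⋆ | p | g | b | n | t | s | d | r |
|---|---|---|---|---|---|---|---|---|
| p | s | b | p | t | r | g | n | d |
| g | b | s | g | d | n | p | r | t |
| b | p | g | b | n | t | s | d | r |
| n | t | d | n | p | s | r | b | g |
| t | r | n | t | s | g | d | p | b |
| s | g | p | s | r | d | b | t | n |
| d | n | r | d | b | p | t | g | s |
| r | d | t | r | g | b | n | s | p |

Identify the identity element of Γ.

The identity e satisfies e ⋆ x = x for all x, so its row in the table reproduces the column headers.
Row b reads: p, g, b, n, t, s, d, r — exactly the header order. So b is the identity.

b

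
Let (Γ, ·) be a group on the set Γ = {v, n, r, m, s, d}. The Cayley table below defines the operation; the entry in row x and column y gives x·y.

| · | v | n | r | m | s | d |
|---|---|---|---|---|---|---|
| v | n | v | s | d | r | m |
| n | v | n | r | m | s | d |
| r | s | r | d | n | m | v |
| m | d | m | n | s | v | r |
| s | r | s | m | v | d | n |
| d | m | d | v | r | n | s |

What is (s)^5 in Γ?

s^1 = s
s^2 = s·s = d
s^3 = d·s = n
s^4 = n·s = s
s^5 = s·s = d

d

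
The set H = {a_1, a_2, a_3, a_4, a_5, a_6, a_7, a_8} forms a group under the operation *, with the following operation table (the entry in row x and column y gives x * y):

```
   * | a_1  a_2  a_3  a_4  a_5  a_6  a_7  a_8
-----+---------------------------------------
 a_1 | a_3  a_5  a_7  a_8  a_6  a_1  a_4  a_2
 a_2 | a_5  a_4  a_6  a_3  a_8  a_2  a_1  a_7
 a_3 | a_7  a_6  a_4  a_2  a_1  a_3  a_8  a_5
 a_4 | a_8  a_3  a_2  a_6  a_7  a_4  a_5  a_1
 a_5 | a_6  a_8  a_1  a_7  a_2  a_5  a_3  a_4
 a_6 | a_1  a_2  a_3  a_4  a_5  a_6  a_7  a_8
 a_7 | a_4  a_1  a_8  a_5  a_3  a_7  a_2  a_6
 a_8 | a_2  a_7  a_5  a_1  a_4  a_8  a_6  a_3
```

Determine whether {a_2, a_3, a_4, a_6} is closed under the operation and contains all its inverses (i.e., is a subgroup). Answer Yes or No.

{a_2, a_3, a_4, a_6} contains the identity a_6.
Checking products: every product of two elements of {a_2, a_3, a_4, a_6} (read from the table) lies in {a_2, a_3, a_4, a_6}, so the set is closed.
In a finite group, a nonempty closed subset is a subgroup. So {a_2, a_3, a_4, a_6} ≤ H.

Yes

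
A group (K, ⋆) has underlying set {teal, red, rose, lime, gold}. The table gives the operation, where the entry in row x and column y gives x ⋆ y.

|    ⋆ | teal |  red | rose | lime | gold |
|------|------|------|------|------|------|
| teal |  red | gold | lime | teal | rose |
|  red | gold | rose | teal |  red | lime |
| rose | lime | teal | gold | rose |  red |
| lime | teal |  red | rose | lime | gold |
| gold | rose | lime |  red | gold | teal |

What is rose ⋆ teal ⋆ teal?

rose ⋆ teal = lime
lime ⋆ teal = teal
(Structurally, K here is isomorphic to the cyclic group Z_5.)

teal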